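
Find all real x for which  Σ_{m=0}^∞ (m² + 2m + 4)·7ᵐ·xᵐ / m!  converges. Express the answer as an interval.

Ratio test: |a_{m+1}/a_m| = ((m+1)² + 2(m+1) + 4)/(m² + 2m + 4) · 7 · 1/(m+1) → 0 as m → ∞.
The ratio tends to 0 regardless of x, hence R = ∞.

(−∞, ∞)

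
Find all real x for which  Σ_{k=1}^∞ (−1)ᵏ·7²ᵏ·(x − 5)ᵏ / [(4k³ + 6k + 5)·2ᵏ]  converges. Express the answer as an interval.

[243/49, 247/49]

The ratio of consecutive coefficients is [(4k³ + 6k + 5)/(4(k+1)³ + 6(k+1) + 5)] · 49/2 → 49/2.
The series converges when 49/2 · |x − 5| < 1, giving R = 2/49.
When x = 247/49, absolute convergence follows by limit comparison with Σ 1/k³.
At x = 243/49: the series is dominated by a constant times Σ 1/k³, which converges (p = 3 > 1).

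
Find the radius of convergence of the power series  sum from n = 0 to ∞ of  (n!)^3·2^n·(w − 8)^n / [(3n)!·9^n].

R = 243/2

Apply the ratio test: |a_{n+1}| / |a_n| = (n+1)³/[(3n+1)·(3n+2)·(3n+3)] · 2/9, which tends to 2/243 as n → ∞.
Convergence for |w − 8| · 2/243 < 1, i.e. |w − 8| < 243/2. So R = 243/2.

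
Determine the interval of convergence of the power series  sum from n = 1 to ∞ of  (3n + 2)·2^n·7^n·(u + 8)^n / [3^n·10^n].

(-71/7, -41/7)

By the ratio test, |a_{n+1}/a_n| = [(3(n+1) + 2)/(3n + 2)] · 2·7/(3·10) → 7/15.
The series converges when 7/15 · |u + 8| < 1, giving R = 15/7.
Endpoint u = -41/7: the terms have absolute value of order n, which does not tend to 0, so the series diverges by the divergence test.
When u = -71/7, the terms have absolute value of order n, which does not tend to 0, so the series diverges by the divergence test.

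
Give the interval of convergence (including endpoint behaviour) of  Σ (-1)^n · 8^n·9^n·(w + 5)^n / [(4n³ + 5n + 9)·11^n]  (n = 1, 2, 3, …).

By the ratio test, |a_{n+1}/a_n| = [(4n³ + 5n + 9)/(4(n+1)³ + 5(n+1) + 9)] · 8·9/11 → 72/11.
Thus R = 1/(72/11) = 11/72.
Endpoint w = -349/72: absolute convergence follows by limit comparison with Σ 1/n³.
When w = -371/72, the series is dominated by a constant times Σ 1/n³, which converges (p = 3 > 1).

[-371/72, -349/72]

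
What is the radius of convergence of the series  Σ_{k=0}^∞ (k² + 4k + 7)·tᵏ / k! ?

R = ∞

Apply the ratio test: |a_{k+1}| / |a_k| = ((k+1)² + 4(k+1) + 7)/(k² + 4k + 7) · 1/(k+1), which tends to 0 as k → ∞.
Since the limit is 0 < 1 for every t, the series converges on all of ℝ and R = ∞.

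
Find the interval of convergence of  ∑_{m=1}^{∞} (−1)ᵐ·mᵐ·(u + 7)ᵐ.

Root test: |a_m|^(1/m) = m → ∞.
The root grows without bound, so R = 0 (convergence only at u = -7).

{-7}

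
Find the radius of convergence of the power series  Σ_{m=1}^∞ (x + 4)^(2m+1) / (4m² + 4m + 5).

The ratio of consecutive coefficients is (4m² + 4m + 5)/(4(m+1)² + 4(m+1) + 5) → 1.
Successive powers of (x + 4) differ by 2, so the series converges when |x + 4|² · 1 < 1, i.e. |x + 4| < √(1) = 1. So R = 1.

R = 1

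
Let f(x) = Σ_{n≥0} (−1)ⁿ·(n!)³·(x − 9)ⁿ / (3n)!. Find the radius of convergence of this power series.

By the ratio test, |a_{n+1}/a_n| = (n+1)³/[(3n+1)·(3n+2)·(3n+3)] → 1/27.
Convergence for |x − 9| · 1/27 < 1, i.e. |x − 9| < 27. So R = 27.

R = 27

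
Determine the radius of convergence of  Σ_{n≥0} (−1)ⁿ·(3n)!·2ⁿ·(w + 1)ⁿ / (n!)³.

Apply the ratio test: |a_{n+1}| / |a_n| = (3n+1)·(3n+2)·(3n+3)/(n+1)³ · 2, which tends to 54 as n → ∞.
The series converges when 54 · |w + 1| < 1, giving R = 1/54.

R = 1/54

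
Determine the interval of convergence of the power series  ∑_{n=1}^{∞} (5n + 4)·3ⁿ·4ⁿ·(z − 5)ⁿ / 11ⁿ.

(49/12, 71/12)

The ratio of consecutive coefficients is [(5(n+1) + 4)/(5n + 4)] · 3·4/11 → 12/11.
Thus R = 1/(12/11) = 11/12.
When z = 71/12, the terms do not tend to 0, so the series diverges.
At z = 49/12: the n-th term does not approach 0; divergence by the term test.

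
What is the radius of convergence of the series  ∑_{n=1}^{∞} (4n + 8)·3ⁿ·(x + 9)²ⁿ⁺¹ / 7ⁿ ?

By the ratio test, |a_{n+1}/a_n| = [(4(n+1) + 8)/(4n + 8)] · 3/7 → 3/7.
Successive powers of (x + 9) differ by 2, so the series converges when |x + 9|² · 3/7 < 1, i.e. |x + 9| < √(7/3). So R = √21/3.

R = √21/3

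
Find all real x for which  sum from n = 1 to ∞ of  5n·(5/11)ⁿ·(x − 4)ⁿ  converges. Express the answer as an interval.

(9/5, 31/5)

Ratio test: |a_{n+1}/a_n| = [5(n+1)/5n] · 5/11 → 5/11 as n → ∞.
The series converges when 5/11 · |x − 4| < 1, giving R = 11/5.
When x = 31/5, the terms do not tend to 0, so the series diverges.
Endpoint x = 9/5: the n-th term does not approach 0; divergence by the term test.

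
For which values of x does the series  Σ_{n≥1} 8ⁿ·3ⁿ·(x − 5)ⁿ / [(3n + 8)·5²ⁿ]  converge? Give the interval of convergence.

Apply the ratio test: |a_{n+1}| / |a_n| = [(3n + 8)/(3(n+1) + 8)] · 8·3/25, which tends to 24/25 as n → ∞.
Convergence for |x − 5| · 24/25 < 1, i.e. |x − 5| < 25/24. So R = 25/24.
At x = 145/24: the terms are asymptotic to a nonzero constant times 1/n, so the series diverges by limit comparison with Σ 1/n.
Check x = 95/24: convergence follows from the alternating series test (terms decrease monotonically to 0).

[95/24, 145/24)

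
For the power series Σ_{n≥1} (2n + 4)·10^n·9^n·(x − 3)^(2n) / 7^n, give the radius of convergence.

Apply the ratio test: |a_{n+1}| / |a_n| = [(2(n+1) + 4)/(2n + 4)] · 10·9/7, which tends to 90/7 as n → ∞.
Writing y = (x − 3)², the series in y has radius 7/90, so |x − 3| < √(7/90) and R = √70/30.

R = √70/30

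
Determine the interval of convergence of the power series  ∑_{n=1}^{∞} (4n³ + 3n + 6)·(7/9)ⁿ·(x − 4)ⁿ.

(19/7, 37/7)

Apply the ratio test: |a_{n+1}| / |a_n| = [(4(n+1)³ + 3(n+1) + 6)/(4n³ + 3n + 6)] · 7/9, which tends to 7/9 as n → ∞.
Hence the series converges for |x − 4| < 1/(7/9) = 9/7, so the radius of convergence is 9/7.
When x = 37/7, the n-th term does not approach 0; divergence by the term test.
When x = 19/7, the n-th term does not approach 0; divergence by the term test.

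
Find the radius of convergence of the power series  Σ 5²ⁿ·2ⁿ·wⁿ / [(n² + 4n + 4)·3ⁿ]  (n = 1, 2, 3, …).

Apply the ratio test: |a_{n+1}| / |a_n| = [(n² + 4n + 4)/((n+1)² + 4(n+1) + 4)] · 25·2/3, which tends to 50/3 as n → ∞.
Thus R = 1/(50/3) = 3/50.

R = 3/50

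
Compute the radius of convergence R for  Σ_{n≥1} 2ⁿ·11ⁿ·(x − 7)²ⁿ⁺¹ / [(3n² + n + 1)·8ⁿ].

R = 2√11/11

Ratio test: |a_{n+1}/a_n| = [(3n² + n + 1)/(3(n+1)² + (n+1) + 1)] · 2·11/8 → 11/4 as n → ∞.
Since the exponent of (x − 7) increases by 2 each term, convergence requires |x − 7|² < 4/11, hence R = 2√11/11.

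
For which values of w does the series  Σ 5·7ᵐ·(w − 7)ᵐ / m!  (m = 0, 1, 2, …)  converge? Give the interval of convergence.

(−∞, ∞)

Ratio test: |a_{m+1}/a_m| = 5/5 · 7 · 1/(m+1) → 0 as m → ∞.
The limit is 0, so the series converges for all w; R = ∞.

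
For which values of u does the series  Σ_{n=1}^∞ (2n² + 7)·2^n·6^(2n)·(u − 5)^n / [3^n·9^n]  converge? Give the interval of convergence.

By the ratio test, |a_{n+1}/a_n| = [(2(n+1)² + 7)/(2n² + 7)] · 2·36/(3·9) → 8/3.
Hence the series converges for |u − 5| < 1/(8/3) = 3/8, so the radius of convergence is 3/8.
At u = 43/8: the n-th term does not approach 0; divergence by the term test.
When u = 37/8, the terms do not tend to 0, so the series diverges.

(37/8, 43/8)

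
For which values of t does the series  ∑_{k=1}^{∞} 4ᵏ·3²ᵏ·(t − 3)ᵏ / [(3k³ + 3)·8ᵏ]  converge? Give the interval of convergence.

[25/9, 29/9]

Apply the ratio test: |a_{k+1}| / |a_k| = [(3k³ + 3)/(3(k+1)³ + 3)] · 4·9/8, which tends to 9/2 as k → ∞.
Convergence for |t − 3| · 9/2 < 1, i.e. |t − 3| < 2/9. So R = 2/9.
At t = 29/9: absolute convergence follows by limit comparison with Σ 1/k³.
When t = 25/9, the terms are on the order of 1/k³, so the series converges absolutely by comparison with the p-series (p = 3 > 1).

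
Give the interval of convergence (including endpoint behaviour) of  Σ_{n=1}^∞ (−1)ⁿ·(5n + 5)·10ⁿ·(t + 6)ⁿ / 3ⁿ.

Ratio test: |a_{n+1}/a_n| = [(5(n+1) + 5)/(5n + 5)] · 10/3 → 10/3 as n → ∞.
The series converges when 10/3 · |t + 6| < 1, giving R = 3/10.
At t = -57/10: the terms have absolute value of order n, which does not tend to 0, so the series diverges by the divergence test.
Check t = -63/10: the n-th term does not approach 0; divergence by the term test.

(-63/10, -57/10)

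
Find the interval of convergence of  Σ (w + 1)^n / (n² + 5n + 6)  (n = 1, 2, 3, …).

By the ratio test, |a_{n+1}/a_n| = (n² + 5n + 6)/((n+1)² + 5(n+1) + 6) → 1.
Convergence for |w + 1| < 1, so R = 1.
Endpoint w = 0: absolute convergence follows by limit comparison with Σ 1/n².
At w = -2: the series is dominated by a constant times Σ 1/n², which converges (p = 2 > 1).

[-2, 0]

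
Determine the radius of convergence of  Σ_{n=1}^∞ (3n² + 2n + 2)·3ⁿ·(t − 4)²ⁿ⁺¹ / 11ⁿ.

Ratio test: |a_{n+1}/a_n| = [(3(n+1)² + 2(n+1) + 2)/(3n² + 2n + 2)] · 3/11 → 3/11 as n → ∞.
Since the exponent of (t − 4) increases by 2 each term, convergence requires |t − 4|² < 11/3, hence R = √33/3.

R = √33/3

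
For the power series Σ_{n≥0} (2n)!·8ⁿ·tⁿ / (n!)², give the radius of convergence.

R = 1/32

The ratio of consecutive coefficients is (2n+1)·(2n+2)/(n+1)² · 8 → 32.
Convergence for |t| · 32 < 1, i.e. |t| < 1/32. So R = 1/32.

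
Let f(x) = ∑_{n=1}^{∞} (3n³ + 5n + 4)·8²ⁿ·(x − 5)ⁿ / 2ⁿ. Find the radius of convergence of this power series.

By the ratio test, |a_{n+1}/a_n| = [(3(n+1)³ + 5(n+1) + 4)/(3n³ + 5n + 4)] · 64/2 → 32.
Hence the series converges for |x − 5| < 1/(32) = 1/32, so the radius of convergence is 1/32.

R = 1/32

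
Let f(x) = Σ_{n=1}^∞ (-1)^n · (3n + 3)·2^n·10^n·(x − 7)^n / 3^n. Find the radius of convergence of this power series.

Apply the ratio test: |a_{n+1}| / |a_n| = [(3(n+1) + 3)/(3n + 3)] · 2·10/3, which tends to 20/3 as n → ∞.
Thus R = 1/(20/3) = 3/20.

R = 3/20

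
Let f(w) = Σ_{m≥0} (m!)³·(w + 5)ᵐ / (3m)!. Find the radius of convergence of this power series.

R = 27

The ratio of consecutive coefficients is (m+1)³/[(3m+1)·(3m+2)·(3m+3)] → 1/27.
Hence the series converges for |w + 5| < 1/(1/27) = 27, so the radius of convergence is 27.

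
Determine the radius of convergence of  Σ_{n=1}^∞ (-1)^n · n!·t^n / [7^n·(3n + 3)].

Ratio test: |a_{n+1}/a_n| = (n+1) · 1/7 · (3n + 3)/(3(n+1) + 3) → ∞ as n → ∞.
The ratio grows without bound, so the series diverges whenever t ≠ 0; it converges only at t = 0. R = 0.

R = 0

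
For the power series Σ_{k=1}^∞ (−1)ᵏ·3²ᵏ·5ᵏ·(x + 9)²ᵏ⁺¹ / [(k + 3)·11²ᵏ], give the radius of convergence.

Apply the ratio test: |a_{k+1}| / |a_k| = [(k + 3)/((k+1) + 3)] · 9·5/121, which tends to 45/121 as k → ∞.
Since the exponent of (x + 9) increases by 2 each term, convergence requires |x + 9|² < 121/45, hence R = 11√5/15.

R = 11√5/15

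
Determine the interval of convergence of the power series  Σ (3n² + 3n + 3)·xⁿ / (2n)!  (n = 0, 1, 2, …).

By the ratio test, |a_{n+1}/a_n| = (3(n+1)² + 3(n+1) + 3)/(3n² + 3n + 3) · 1/[(2n+1)·(2n+2)] → 0.
The limit is 0, so the series converges for all x; R = ∞.

(−∞, ∞)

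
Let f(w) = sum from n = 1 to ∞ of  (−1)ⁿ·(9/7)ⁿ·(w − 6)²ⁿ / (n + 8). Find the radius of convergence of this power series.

Apply the ratio test: |a_{n+1}| / |a_n| = [(n + 8)/((n+1) + 8)] · 9/7, which tends to 9/7 as n → ∞.
Writing y = (w − 6)², the series in y has radius 7/9, so |w − 6| < √(7/9) and R = √7/3.

R = √7/3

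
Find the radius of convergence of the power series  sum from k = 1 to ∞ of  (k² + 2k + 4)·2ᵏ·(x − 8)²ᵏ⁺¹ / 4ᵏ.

R = √2

Apply the ratio test: |a_{k+1}| / |a_k| = [((k+1)² + 2(k+1) + 4)/(k² + 2k + 4)] · 2/4, which tends to 1/2 as k → ∞.
Successive powers of (x − 8) differ by 2, so the series converges when |x − 8|² · 1/2 < 1, i.e. |x − 8| < √(2). So R = √2.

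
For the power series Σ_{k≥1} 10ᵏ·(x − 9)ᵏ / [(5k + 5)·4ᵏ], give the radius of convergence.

R = 2/5

By the ratio test, |a_{k+1}/a_k| = [(5k + 5)/(5(k+1) + 5)] · 10/4 → 5/2.
Hence the series converges for |x − 9| < 1/(5/2) = 2/5, so the radius of convergence is 2/5.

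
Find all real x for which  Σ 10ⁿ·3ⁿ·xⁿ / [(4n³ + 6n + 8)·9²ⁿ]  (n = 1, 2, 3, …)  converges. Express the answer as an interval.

Ratio test: |a_{n+1}/a_n| = [(4n³ + 6n + 8)/(4(n+1)³ + 6(n+1) + 8)] · 10·3/81 → 10/27 as n → ∞.
The series converges when 10/27 · |x| < 1, giving R = 27/10.
At x = 27/10: absolute convergence follows by limit comparison with Σ 1/n³.
Check x = -27/10: the terms are on the order of 1/n³, so the series converges absolutely by comparison with the p-series (p = 3 > 1).

[-27/10, 27/10]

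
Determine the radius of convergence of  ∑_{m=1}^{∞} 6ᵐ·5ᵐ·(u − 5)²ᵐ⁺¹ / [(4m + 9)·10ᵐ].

R = √3/3

Apply the ratio test: |a_{m+1}| / |a_m| = [(4m + 9)/(4(m+1) + 9)] · 6·5/10, which tends to 3 as m → ∞.
Since the exponent of (u − 5) increases by 2 each term, convergence requires |u − 5|² < 1/3, hence R = √3/3.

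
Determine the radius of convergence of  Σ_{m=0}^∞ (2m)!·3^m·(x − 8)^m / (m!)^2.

By the ratio test, |a_{m+1}/a_m| = (2m+1)·(2m+2)/(m+1)² · 3 → 12.
Thus R = 1/(12) = 1/12.

R = 1/12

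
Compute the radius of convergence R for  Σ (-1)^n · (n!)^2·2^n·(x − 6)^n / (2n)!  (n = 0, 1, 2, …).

By the ratio test, |a_{n+1}/a_n| = (n+1)²/[(2n+1)·(2n+2)] · 2 → 1/2.
The series converges when 1/2 · |x − 6| < 1, giving R = 2.

R = 2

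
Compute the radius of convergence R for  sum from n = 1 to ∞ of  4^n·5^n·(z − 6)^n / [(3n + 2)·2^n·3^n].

By the ratio test, |a_{n+1}/a_n| = [(3n + 2)/(3(n+1) + 2)] · 4·5/(2·3) → 10/3.
Thus R = 1/(10/3) = 3/10.

R = 3/10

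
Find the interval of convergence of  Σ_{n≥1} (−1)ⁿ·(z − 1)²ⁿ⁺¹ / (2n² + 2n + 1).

[0, 2]

Apply the ratio test: |a_{n+1}| / |a_n| = (2n² + 2n + 1)/(2(n+1)² + 2(n+1) + 1), which tends to 1 as n → ∞.
Writing y = (z − 1)², the series in y has radius 1, so |z − 1| < √(1) = 1 and R = 1.
Endpoint z = 2: the series is dominated by a constant times Σ 1/n², which converges (p = 2 > 1).
Endpoint z = 0: the series is dominated by a constant times Σ 1/n², which converges (p = 2 > 1).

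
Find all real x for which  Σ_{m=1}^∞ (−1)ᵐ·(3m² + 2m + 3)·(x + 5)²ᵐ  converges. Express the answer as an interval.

(-6, -4)

By the ratio test, |a_{m+1}/a_m| = (3(m+1)² + 2(m+1) + 3)/(3m² + 2m + 3) → 1.
Writing y = (x + 5)², the series in y has radius 1, so |x + 5| < √(1) = 1 and R = 1.
Check x = -4: the terms do not tend to 0, so the series diverges.
Check x = -6: the terms have absolute value of order m², which does not tend to 0, so the series diverges by the divergence test.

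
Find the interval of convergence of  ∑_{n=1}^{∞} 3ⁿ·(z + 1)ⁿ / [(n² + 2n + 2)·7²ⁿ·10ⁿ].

[-493/3, 487/3]

Apply the ratio test: |a_{n+1}| / |a_n| = [(n² + 2n + 2)/((n+1)² + 2(n+1) + 2)] · 3/(49·10), which tends to 3/490 as n → ∞.
Hence the series converges for |z + 1| < 1/(3/490) = 490/3, so the radius of convergence is 490/3.
Check z = 487/3: the series is dominated by a constant times Σ 1/n², which converges (p = 2 > 1).
Endpoint z = -493/3: absolute convergence follows by limit comparison with Σ 1/n².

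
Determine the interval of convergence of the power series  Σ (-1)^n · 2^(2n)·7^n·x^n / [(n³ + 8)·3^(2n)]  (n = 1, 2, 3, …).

[-9/28, 9/28]

The ratio of consecutive coefficients is [(n³ + 8)/((n+1)³ + 8)] · 4·7/9 → 28/9.
Convergence for |x| · 28/9 < 1, i.e. |x| < 9/28. So R = 9/28.
At x = 9/28: the series is dominated by a constant times Σ 1/n³, which converges (p = 3 > 1).
Check x = -9/28: the terms are on the order of 1/n³, so the series converges absolutely by comparison with the p-series (p = 3 > 1).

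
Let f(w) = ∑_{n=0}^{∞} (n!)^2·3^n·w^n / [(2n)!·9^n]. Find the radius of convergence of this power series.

R = 12

By the ratio test, |a_{n+1}/a_n| = (n+1)²/[(2n+1)·(2n+2)] · 3/9 → 1/12.
The series converges when 1/12 · |w| < 1, giving R = 12.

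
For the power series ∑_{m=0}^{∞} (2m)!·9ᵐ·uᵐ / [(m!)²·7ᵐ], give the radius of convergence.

R = 7/36

Ratio test: |a_{m+1}/a_m| = (2m+1)·(2m+2)/(m+1)² · 9/7 → 36/7 as m → ∞.
Thus R = 1/(36/7) = 7/36.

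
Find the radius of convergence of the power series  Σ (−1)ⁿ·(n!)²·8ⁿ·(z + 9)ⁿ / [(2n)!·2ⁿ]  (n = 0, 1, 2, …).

R = 1

Apply the ratio test: |a_{n+1}| / |a_n| = (n+1)²/[(2n+1)·(2n+2)] · 8/2, which tends to 1 as n → ∞.
Hence R = 1.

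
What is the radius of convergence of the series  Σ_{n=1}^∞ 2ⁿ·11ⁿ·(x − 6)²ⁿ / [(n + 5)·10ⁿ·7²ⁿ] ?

R = 7√55/11

Ratio test: |a_{n+1}/a_n| = [(n + 5)/((n+1) + 5)] · 2·11/(10·49) → 11/245 as n → ∞.
Successive powers of (x − 6) differ by 2, so the series converges when |x − 6|² · 11/245 < 1, i.e. |x − 6| < √(245/11). So R = 7√55/11.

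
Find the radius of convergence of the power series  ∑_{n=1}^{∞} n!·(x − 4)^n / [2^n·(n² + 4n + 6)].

R = 0

Apply the ratio test: |a_{n+1}| / |a_n| = (n+1) · 1/2 · (n² + 4n + 6)/((n+1)² + 4(n+1) + 6), which tends to ∞ as n → ∞.
The terms grow without bound for any (x − 4) ≠ 0, so R = 0 (convergence only at x = 4).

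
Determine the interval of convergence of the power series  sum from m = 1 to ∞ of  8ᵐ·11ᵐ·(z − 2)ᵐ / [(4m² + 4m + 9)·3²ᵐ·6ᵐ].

[61/44, 115/44]

Apply the ratio test: |a_{m+1}| / |a_m| = [(4m² + 4m + 9)/(4(m+1)² + 4(m+1) + 9)] · 8·11/(9·6), which tends to 44/27 as m → ∞.
Hence the series converges for |z − 2| < 1/(44/27) = 27/44, so the radius of convergence is 27/44.
At z = 115/44: the terms are on the order of 1/m², so the series converges absolutely by comparison with the p-series (p = 2 > 1).
Endpoint z = 61/44: absolute convergence follows by limit comparison with Σ 1/m².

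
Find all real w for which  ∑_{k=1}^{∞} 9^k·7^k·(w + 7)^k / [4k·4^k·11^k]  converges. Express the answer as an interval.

[-485/63, -397/63)

The ratio of consecutive coefficients is [4k/4(k+1)] · 9·7/(4·11) → 63/44.
Thus R = 1/(63/44) = 44/63.
At w = -397/63: the terms behave like c/k; limit comparison with the harmonic series gives divergence.
When w = -485/63, convergence follows from the alternating series test (terms decrease monotonically to 0).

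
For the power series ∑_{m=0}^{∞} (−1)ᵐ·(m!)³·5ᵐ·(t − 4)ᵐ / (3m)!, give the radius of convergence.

R = 27/5

The ratio of consecutive coefficients is (m+1)³/[(3m+1)·(3m+2)·(3m+3)] · 5 → 5/27.
Thus R = 1/(5/27) = 27/5.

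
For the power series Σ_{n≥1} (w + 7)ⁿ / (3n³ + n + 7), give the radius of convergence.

R = 1

Ratio test: |a_{n+1}/a_n| = (3n³ + n + 7)/(3(n+1)³ + (n+1) + 7) → 1 as n → ∞.
Hence R = 1.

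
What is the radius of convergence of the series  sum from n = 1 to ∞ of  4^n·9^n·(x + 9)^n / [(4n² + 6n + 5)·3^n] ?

R = 1/12

By the ratio test, |a_{n+1}/a_n| = [(4n² + 6n + 5)/(4(n+1)² + 6(n+1) + 5)] · 4·9/3 → 12.
Hence the series converges for |x + 9| < 1/(12) = 1/12, so the radius of convergence is 1/12.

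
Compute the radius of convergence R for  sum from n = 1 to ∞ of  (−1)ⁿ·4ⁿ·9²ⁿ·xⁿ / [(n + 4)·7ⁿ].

By the ratio test, |a_{n+1}/a_n| = [(n + 4)/((n+1) + 4)] · 4·81/7 → 324/7.
The series converges when 324/7 · |x| < 1, giving R = 7/324.

R = 7/324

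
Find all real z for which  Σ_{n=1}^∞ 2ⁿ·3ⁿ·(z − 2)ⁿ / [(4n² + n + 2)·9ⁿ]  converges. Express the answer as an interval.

The ratio of consecutive coefficients is [(4n² + n + 2)/(4(n+1)² + (n+1) + 2)] · 2·3/9 → 2/3.
Hence the series converges for |z − 2| < 1/(2/3) = 3/2, so the radius of convergence is 3/2.
When z = 7/2, absolute convergence follows by limit comparison with Σ 1/n².
At z = 1/2: absolute convergence follows by limit comparison with Σ 1/n².

[1/2, 7/2]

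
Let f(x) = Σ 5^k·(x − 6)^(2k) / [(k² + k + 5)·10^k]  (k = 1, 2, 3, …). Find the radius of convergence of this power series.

R = √2

Apply the ratio test: |a_{k+1}| / |a_k| = [(k² + k + 5)/((k+1)² + (k+1) + 5)] · 5/10, which tends to 1/2 as k → ∞.
Writing y = (x − 6)², the series in y has radius 2, so |x − 6| < √(2) and R = √2.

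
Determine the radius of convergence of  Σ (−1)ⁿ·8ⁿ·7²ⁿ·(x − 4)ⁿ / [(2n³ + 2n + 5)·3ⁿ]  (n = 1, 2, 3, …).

By the ratio test, |a_{n+1}/a_n| = [(2n³ + 2n + 5)/(2(n+1)³ + 2(n+1) + 5)] · 8·49/3 → 392/3.
Hence the series converges for |x − 4| < 1/(392/3) = 3/392, so the radius of convergence is 3/392.

R = 3/392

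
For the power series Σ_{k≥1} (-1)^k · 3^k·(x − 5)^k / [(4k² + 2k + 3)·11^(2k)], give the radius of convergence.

R = 121/3

Apply the ratio test: |a_{k+1}| / |a_k| = [(4k² + 2k + 3)/(4(k+1)² + 2(k+1) + 3)] · 3/121, which tends to 3/121 as k → ∞.
Thus R = 1/(3/121) = 121/3.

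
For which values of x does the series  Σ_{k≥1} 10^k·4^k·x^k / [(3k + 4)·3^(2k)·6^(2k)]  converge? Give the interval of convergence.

[-81/10, 81/10)

The ratio of consecutive coefficients is [(3k + 4)/(3(k+1) + 4)] · 10·4/(9·36) → 10/81.
Convergence for |x| · 10/81 < 1, i.e. |x| < 81/10. So R = 81/10.
When x = 81/10, the terms are asymptotic to a nonzero constant times 1/k, so the series diverges by limit comparison with Σ 1/k.
At x = -81/10: the terms alternate in sign and decrease monotonically to 0 in absolute value (size ~ c/k), so the alternating series test gives convergence.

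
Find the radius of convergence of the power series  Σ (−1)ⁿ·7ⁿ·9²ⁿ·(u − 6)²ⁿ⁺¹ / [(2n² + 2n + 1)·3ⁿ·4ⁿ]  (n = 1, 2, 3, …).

By the ratio test, |a_{n+1}/a_n| = [(2n² + 2n + 1)/(2(n+1)² + 2(n+1) + 1)] · 7·81/(3·4) → 189/4.
Since the exponent of (u − 6) increases by 2 each term, convergence requires |u − 6|² < 4/189, hence R = 2√21/63.

R = 2√21/63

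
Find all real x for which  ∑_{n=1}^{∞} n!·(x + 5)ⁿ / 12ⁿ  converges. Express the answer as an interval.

{-5}

Ratio test: |a_{n+1}/a_n| = (n+1) · 1/12 → ∞ as n → ∞.
Since the ratio → ∞, the series diverges for every x ≠ -5, and R = 0.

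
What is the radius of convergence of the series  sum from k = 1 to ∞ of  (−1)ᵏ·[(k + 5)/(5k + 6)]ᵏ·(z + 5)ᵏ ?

By the Cauchy root test, |a_k|^(1/k) = (k + 5)/(5k + 6) → 1/5.
Hence the series converges for |z + 5| < 1/(1/5) = 5, so the radius of convergence is 5.

R = 5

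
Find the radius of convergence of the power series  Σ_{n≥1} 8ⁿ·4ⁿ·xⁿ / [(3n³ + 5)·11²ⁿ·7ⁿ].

R = 847/32

Apply the ratio test: |a_{n+1}| / |a_n| = [(3n³ + 5)/(3(n+1)³ + 5)] · 8·4/(121·7), which tends to 32/847 as n → ∞.
Convergence for |x| · 32/847 < 1, i.e. |x| < 847/32. So R = 847/32.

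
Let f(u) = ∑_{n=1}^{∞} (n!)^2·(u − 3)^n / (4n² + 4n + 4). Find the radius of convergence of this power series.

R = 0

The ratio of consecutive coefficients is (n+1)² · (4n² + 4n + 4)/(4(n+1)² + 4(n+1) + 4) → ∞.
The ratio grows without bound, so the series diverges whenever (u − 3) ≠ 0; it converges only at u = 3. R = 0.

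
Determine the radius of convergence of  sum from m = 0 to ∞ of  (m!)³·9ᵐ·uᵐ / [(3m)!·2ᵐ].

R = 6

By the ratio test, |a_{m+1}/a_m| = (m+1)³/[(3m+1)·(3m+2)·(3m+3)] · 9/2 → 1/6.
Convergence for |u| · 1/6 < 1, i.e. |u| < 6. So R = 6.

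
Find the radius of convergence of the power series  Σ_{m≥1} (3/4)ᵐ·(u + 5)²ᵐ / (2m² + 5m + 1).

Ratio test: |a_{m+1}/a_m| = [(2m² + 5m + 1)/(2(m+1)² + 5(m+1) + 1)] · 3/4 → 3/4 as m → ∞.
Writing y = (u + 5)², the series in y has radius 4/3, so |u + 5| < √(4/3) and R = 2√3/3.

R = 2√3/3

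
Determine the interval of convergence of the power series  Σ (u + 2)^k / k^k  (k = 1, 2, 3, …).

Applying the root test, |a_k|^(1/k) = 1/k → 0.
Since the k-th root of |a_k| tends to 0, the series converges for all real u; R = ∞.

(−∞, ∞)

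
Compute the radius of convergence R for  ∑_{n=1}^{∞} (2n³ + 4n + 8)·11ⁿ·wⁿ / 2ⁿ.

R = 2/11

The ratio of consecutive coefficients is [(2(n+1)³ + 4(n+1) + 8)/(2n³ + 4n + 8)] · 11/2 → 11/2.
Thus R = 1/(11/2) = 2/11.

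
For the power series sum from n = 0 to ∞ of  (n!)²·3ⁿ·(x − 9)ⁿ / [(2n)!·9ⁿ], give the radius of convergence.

R = 12

Apply the ratio test: |a_{n+1}| / |a_n| = (n+1)²/[(2n+1)·(2n+2)] · 3/9, which tends to 1/12 as n → ∞.
Hence the series converges for |x − 9| < 1/(1/12) = 12, so the radius of convergence is 12.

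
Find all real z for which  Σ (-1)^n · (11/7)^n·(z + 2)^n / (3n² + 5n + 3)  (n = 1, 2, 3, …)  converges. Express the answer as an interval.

By the ratio test, |a_{n+1}/a_n| = [(3n² + 5n + 3)/(3(n+1)² + 5(n+1) + 3)] · 11/7 → 11/7.
Thus R = 1/(11/7) = 7/11.
Check z = -15/11: absolute convergence follows by limit comparison with Σ 1/n².
Endpoint z = -29/11: the series is dominated by a constant times Σ 1/n², which converges (p = 2 > 1).

[-29/11, -15/11]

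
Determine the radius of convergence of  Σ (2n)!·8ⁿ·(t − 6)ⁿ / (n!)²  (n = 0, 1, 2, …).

R = 1/32

By the ratio test, |a_{n+1}/a_n| = (2n+1)·(2n+2)/(n+1)² · 8 → 32.
Convergence for |t − 6| · 32 < 1, i.e. |t − 6| < 1/32. So R = 1/32.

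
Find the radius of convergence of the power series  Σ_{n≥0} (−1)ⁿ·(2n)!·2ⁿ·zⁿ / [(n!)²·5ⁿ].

By the ratio test, |a_{n+1}/a_n| = (2n+1)·(2n+2)/(n+1)² · 2/5 → 8/5.
Thus R = 1/(8/5) = 5/8.

R = 5/8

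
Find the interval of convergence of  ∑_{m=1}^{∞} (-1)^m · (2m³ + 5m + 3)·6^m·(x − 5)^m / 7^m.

(23/6, 37/6)

Ratio test: |a_{m+1}/a_m| = [(2(m+1)³ + 5(m+1) + 3)/(2m³ + 5m + 3)] · 6/7 → 6/7 as m → ∞.
Convergence for |x − 5| · 6/7 < 1, i.e. |x − 5| < 7/6. So R = 7/6.
At x = 37/6: the terms do not tend to 0, so the series diverges.
When x = 23/6, the terms do not tend to 0, so the series diverges.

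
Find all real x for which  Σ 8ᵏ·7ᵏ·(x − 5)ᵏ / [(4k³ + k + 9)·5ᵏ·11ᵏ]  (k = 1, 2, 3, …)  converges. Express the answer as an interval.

[225/56, 335/56]

Apply the ratio test: |a_{k+1}| / |a_k| = [(4k³ + k + 9)/(4(k+1)³ + (k+1) + 9)] · 8·7/(5·11), which tends to 56/55 as k → ∞.
Thus R = 1/(56/55) = 55/56.
Endpoint x = 335/56: absolute convergence follows by limit comparison with Σ 1/k³.
Endpoint x = 225/56: absolute convergence follows by limit comparison with Σ 1/k³.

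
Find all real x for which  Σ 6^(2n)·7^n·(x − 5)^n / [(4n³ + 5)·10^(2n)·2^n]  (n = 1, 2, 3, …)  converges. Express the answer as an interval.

[265/63, 365/63]

Apply the ratio test: |a_{n+1}| / |a_n| = [(4n³ + 5)/(4(n+1)³ + 5)] · 36·7/(100·2), which tends to 63/50 as n → ∞.
Hence the series converges for |x − 5| < 1/(63/50) = 50/63, so the radius of convergence is 50/63.
At x = 365/63: the series is dominated by a constant times Σ 1/n³, which converges (p = 3 > 1).
Endpoint x = 265/63: absolute convergence follows by limit comparison with Σ 1/n³.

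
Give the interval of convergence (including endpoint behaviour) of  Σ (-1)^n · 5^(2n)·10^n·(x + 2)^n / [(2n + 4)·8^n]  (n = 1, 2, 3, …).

The ratio of consecutive coefficients is [(2n + 4)/(2(n+1) + 4)] · 25·10/8 → 125/4.
The series converges when 125/4 · |x + 2| < 1, giving R = 4/125.
Check x = -246/125: an alternating series whose terms decrease to 0 in absolute value, so it converges by the Leibniz criterion.
Endpoint x = -254/125: the terms behave like c/n; limit comparison with the harmonic series gives divergence.

(-254/125, -246/125]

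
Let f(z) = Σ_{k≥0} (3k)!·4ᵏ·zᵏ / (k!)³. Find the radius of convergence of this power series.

Apply the ratio test: |a_{k+1}| / |a_k| = (3k+1)·(3k+2)·(3k+3)/(k+1)³ · 4, which tends to 108 as k → ∞.
Convergence for |z| · 108 < 1, i.e. |z| < 1/108. So R = 1/108.

R = 1/108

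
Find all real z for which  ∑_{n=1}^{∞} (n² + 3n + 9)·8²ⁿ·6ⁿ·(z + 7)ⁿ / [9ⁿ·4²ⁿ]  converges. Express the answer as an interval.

(-59/8, -53/8)

Ratio test: |a_{n+1}/a_n| = [((n+1)² + 3(n+1) + 9)/(n² + 3n + 9)] · 64·6/(9·16) → 8/3 as n → ∞.
Convergence for |z + 7| · 8/3 < 1, i.e. |z + 7| < 3/8. So R = 3/8.
Check z = -53/8: the terms have absolute value of order n², which does not tend to 0, so the series diverges by the divergence test.
Endpoint z = -59/8: the terms do not tend to 0, so the series diverges.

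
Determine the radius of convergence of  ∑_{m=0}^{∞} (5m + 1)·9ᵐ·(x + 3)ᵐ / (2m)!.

R = ∞

Apply the ratio test: |a_{m+1}| / |a_m| = (5(m+1) + 1)/(5m + 1) · 9 · 1/[(2m+1)·(2m+2)], which tends to 0 as m → ∞.
The ratio tends to 0 regardless of x, hence R = ∞.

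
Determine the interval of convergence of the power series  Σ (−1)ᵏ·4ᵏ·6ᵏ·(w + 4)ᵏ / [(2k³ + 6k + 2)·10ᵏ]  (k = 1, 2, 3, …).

[-53/12, -43/12]

Apply the ratio test: |a_{k+1}| / |a_k| = [(2k³ + 6k + 2)/(2(k+1)³ + 6(k+1) + 2)] · 4·6/10, which tends to 12/5 as k → ∞.
Thus R = 1/(12/5) = 5/12.
Endpoint w = -43/12: absolute convergence follows by limit comparison with Σ 1/k³.
Check w = -53/12: the terms are on the order of 1/k³, so the series converges absolutely by comparison with the p-series (p = 3 > 1).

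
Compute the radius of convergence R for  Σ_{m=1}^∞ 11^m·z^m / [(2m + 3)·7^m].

The ratio of consecutive coefficients is [(2m + 3)/(2(m+1) + 3)] · 11/7 → 11/7.
Thus R = 1/(11/7) = 7/11.

R = 7/11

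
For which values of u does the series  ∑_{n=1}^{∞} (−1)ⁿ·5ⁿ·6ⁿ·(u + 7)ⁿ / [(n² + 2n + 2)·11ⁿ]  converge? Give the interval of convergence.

Ratio test: |a_{n+1}/a_n| = [(n² + 2n + 2)/((n+1)² + 2(n+1) + 2)] · 5·6/11 → 30/11 as n → ∞.
The series converges when 30/11 · |u + 7| < 1, giving R = 11/30.
At u = -199/30: absolute convergence follows by limit comparison with Σ 1/n².
At u = -221/30: the series is dominated by a constant times Σ 1/n², which converges (p = 2 > 1).

[-221/30, -199/30]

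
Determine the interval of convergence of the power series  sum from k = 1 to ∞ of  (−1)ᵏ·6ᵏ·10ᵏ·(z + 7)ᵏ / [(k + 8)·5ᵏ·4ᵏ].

(-22/3, -20/3]

Ratio test: |a_{k+1}/a_k| = [(k + 8)/((k+1) + 8)] · 6·10/(5·4) → 3 as k → ∞.
Hence the series converges for |z + 7| < 1/(3) = 1/3, so the radius of convergence is 1/3.
At z = -20/3: the terms alternate in sign and decrease monotonically to 0 in absolute value (size ~ c/k), so the alternating series test gives convergence.
Endpoint z = -22/3: the terms are asymptotic to a nonzero constant times 1/k, so the series diverges by limit comparison with Σ 1/k.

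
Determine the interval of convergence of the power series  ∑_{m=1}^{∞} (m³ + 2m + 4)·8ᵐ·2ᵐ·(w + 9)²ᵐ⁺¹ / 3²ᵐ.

The ratio of consecutive coefficients is [((m+1)³ + 2(m+1) + 4)/(m³ + 2m + 4)] · 8·2/9 → 16/9.
Since the exponent of (w + 9) increases by 2 each term, convergence requires |w + 9|² < 9/16, hence R = 3/4.
When w = -33/4, the terms have absolute value of order m³, which does not tend to 0, so the series diverges by the divergence test.
At w = -39/4: the m-th term does not approach 0; divergence by the term test.

(-39/4, -33/4)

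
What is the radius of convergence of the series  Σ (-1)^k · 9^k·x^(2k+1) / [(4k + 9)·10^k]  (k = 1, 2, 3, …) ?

By the ratio test, |a_{k+1}/a_k| = [(4k + 9)/(4(k+1) + 9)] · 9/10 → 9/10.
Successive powers of x differ by 2, so the series converges when |x|² · 9/10 < 1, i.e. |x| < √(10/9). So R = √10/3.

R = √10/3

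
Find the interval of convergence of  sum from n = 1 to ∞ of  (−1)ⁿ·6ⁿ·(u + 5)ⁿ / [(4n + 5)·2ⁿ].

(-16/3, -14/3]

By the ratio test, |a_{n+1}/a_n| = [(4n + 5)/(4(n+1) + 5)] · 6/2 → 3.
Thus R = 1/(3) = 1/3.
Check u = -14/3: an alternating series whose terms decrease to 0 in absolute value, so it converges by the Leibniz criterion.
At u = -16/3: the terms behave like c/n; limit comparison with the harmonic series gives divergence.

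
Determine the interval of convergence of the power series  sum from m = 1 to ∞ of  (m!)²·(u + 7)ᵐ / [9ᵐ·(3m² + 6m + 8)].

The ratio of consecutive coefficients is (m+1)² · 1/9 · (3m² + 6m + 8)/(3(m+1)² + 6(m+1) + 8) → ∞.
Since the ratio → ∞, the series diverges for every u ≠ -7, and R = 0.

{-7}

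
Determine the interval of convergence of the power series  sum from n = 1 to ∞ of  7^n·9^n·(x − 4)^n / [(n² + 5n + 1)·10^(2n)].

[152/63, 352/63]

Apply the ratio test: |a_{n+1}| / |a_n| = [(n² + 5n + 1)/((n+1)² + 5(n+1) + 1)] · 7·9/100, which tends to 63/100 as n → ∞.
Convergence for |x − 4| · 63/100 < 1, i.e. |x − 4| < 100/63. So R = 100/63.
Endpoint x = 352/63: the terms are on the order of 1/n², so the series converges absolutely by comparison with the p-series (p = 2 > 1).
At x = 152/63: the terms are on the order of 1/n², so the series converges absolutely by comparison with the p-series (p = 2 > 1).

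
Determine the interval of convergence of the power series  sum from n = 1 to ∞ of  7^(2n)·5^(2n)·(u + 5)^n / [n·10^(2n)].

Apply the ratio test: |a_{n+1}| / |a_n| = [n/(n+1)] · 49·25/100, which tends to 49/4 as n → ∞.
The series converges when 49/4 · |u + 5| < 1, giving R = 4/49.
Check u = -241/49: comparison with the harmonic series Σ 1/n shows the series diverges.
At u = -249/49: an alternating series whose terms decrease to 0 in absolute value, so it converges by the Leibniz criterion.

[-249/49, -241/49)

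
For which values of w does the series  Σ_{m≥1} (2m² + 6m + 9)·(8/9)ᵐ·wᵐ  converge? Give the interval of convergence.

(-9/8, 9/8)

Ratio test: |a_{m+1}/a_m| = [(2(m+1)² + 6(m+1) + 9)/(2m² + 6m + 9)] · 8/9 → 8/9 as m → ∞.
Hence the series converges for |w| < 1/(8/9) = 9/8, so the radius of convergence is 9/8.
Endpoint w = 9/8: the terms do not tend to 0, so the series diverges.
At w = -9/8: the terms do not tend to 0, so the series diverges.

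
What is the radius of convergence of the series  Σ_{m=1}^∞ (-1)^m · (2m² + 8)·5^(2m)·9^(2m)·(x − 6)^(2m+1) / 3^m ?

R = √3/45

By the ratio test, |a_{m+1}/a_m| = [(2(m+1)² + 8)/(2m² + 8)] · 25·81/3 → 675.
Since the exponent of (x − 6) increases by 2 each term, convergence requires |x − 6|² < 1/675, hence R = √3/45.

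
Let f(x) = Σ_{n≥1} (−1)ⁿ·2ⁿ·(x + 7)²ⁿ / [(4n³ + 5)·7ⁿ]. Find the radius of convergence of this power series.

R = √14/2

Ratio test: |a_{n+1}/a_n| = [(4n³ + 5)/(4(n+1)³ + 5)] · 2/7 → 2/7 as n → ∞.
Since the exponent of (x + 7) increases by 2 each term, convergence requires |x + 7|² < 7/2, hence R = √14/2.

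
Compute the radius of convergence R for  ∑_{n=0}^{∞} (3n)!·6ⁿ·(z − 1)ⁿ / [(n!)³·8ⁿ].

R = 4/81

The ratio of consecutive coefficients is (3n+1)·(3n+2)·(3n+3)/(n+1)³ · 6/8 → 81/4.
Convergence for |z − 1| · 81/4 < 1, i.e. |z − 1| < 4/81. So R = 4/81.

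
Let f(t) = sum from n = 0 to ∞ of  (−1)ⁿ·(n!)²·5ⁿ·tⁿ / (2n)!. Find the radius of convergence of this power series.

The ratio of consecutive coefficients is (n+1)²/[(2n+1)·(2n+2)] · 5 → 5/4.
Hence the series converges for |t| < 1/(5/4) = 4/5, so the radius of convergence is 4/5.

R = 4/5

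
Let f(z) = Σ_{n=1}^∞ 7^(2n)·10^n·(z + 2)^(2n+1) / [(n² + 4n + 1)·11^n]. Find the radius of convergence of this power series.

R = √110/70

By the ratio test, |a_{n+1}/a_n| = [(n² + 4n + 1)/((n+1)² + 4(n+1) + 1)] · 49·10/11 → 490/11.
Writing y = (z + 2)², the series in y has radius 11/490, so |z + 2| < √(11/490) and R = √110/70.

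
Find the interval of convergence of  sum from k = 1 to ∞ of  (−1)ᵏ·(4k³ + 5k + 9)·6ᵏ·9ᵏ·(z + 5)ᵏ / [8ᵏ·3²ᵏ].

By the ratio test, |a_{k+1}/a_k| = [(4(k+1)³ + 5(k+1) + 9)/(4k³ + 5k + 9)] · 6·9/(8·9) → 3/4.
The series converges when 3/4 · |z + 5| < 1, giving R = 4/3.
Endpoint z = -11/3: the k-th term does not approach 0; divergence by the term test.
Endpoint z = -19/3: the terms have absolute value of order k³, which does not tend to 0, so the series diverges by the divergence test.

(-19/3, -11/3)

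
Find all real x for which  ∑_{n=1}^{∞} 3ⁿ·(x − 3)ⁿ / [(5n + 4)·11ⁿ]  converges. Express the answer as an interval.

The ratio of consecutive coefficients is [(5n + 4)/(5(n+1) + 4)] · 3/11 → 3/11.
Convergence for |x − 3| · 3/11 < 1, i.e. |x − 3| < 11/3. So R = 11/3.
At x = 20/3: comparison with the harmonic series Σ 1/n shows the series diverges.
When x = -2/3, the terms alternate in sign and decrease monotonically to 0 in absolute value (size ~ c/n), so the alternating series test gives convergence.

[-2/3, 20/3)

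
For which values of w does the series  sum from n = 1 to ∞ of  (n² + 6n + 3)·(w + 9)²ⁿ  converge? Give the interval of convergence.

By the ratio test, |a_{n+1}/a_n| = ((n+1)² + 6(n+1) + 3)/(n² + 6n + 3) → 1.
Successive powers of (w + 9) differ by 2, so the series converges when |w + 9|² · 1 < 1, i.e. |w + 9| < √(1) = 1. So R = 1.
Endpoint w = -8: the terms do not tend to 0, so the series diverges.
Endpoint w = -10: the terms have absolute value of order n², which does not tend to 0, so the series diverges by the divergence test.

(-10, -8)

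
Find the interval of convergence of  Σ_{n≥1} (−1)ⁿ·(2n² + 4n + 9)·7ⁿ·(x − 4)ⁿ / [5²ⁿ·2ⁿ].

(-22/7, 78/7)

Ratio test: |a_{n+1}/a_n| = [(2(n+1)² + 4(n+1) + 9)/(2n² + 4n + 9)] · 7/(25·2) → 7/50 as n → ∞.
The series converges when 7/50 · |x − 4| < 1, giving R = 50/7.
Endpoint x = 78/7: the terms do not tend to 0, so the series diverges.
Check x = -22/7: the n-th term does not approach 0; divergence by the term test.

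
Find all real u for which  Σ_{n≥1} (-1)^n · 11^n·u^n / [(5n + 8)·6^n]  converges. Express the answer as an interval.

(-6/11, 6/11]

Apply the ratio test: |a_{n+1}| / |a_n| = [(5n + 8)/(5(n+1) + 8)] · 11/6, which tends to 11/6 as n → ∞.
The series converges when 11/6 · |u| < 1, giving R = 6/11.
Check u = 6/11: convergence follows from the alternating series test (terms decrease monotonically to 0).
At u = -6/11: the terms behave like c/n; limit comparison with the harmonic series gives divergence.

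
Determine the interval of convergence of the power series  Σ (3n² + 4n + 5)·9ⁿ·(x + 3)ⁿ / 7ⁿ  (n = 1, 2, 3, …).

(-34/9, -20/9)

Apply the ratio test: |a_{n+1}| / |a_n| = [(3(n+1)² + 4(n+1) + 5)/(3n² + 4n + 5)] · 9/7, which tends to 9/7 as n → ∞.
Hence the series converges for |x + 3| < 1/(9/7) = 7/9, so the radius of convergence is 7/9.
When x = -20/9, the n-th term does not approach 0; divergence by the term test.
Endpoint x = -34/9: the n-th term does not approach 0; divergence by the term test.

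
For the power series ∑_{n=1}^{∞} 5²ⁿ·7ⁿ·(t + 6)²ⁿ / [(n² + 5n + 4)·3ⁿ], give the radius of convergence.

By the ratio test, |a_{n+1}/a_n| = [(n² + 5n + 4)/((n+1)² + 5(n+1) + 4)] · 25·7/3 → 175/3.
Writing y = (t + 6)², the series in y has radius 3/175, so |t + 6| < √(3/175) and R = √21/35.

R = √21/35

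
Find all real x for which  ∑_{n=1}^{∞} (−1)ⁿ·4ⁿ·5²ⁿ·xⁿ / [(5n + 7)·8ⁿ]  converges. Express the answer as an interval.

(-2/25, 2/25]

The ratio of consecutive coefficients is [(5n + 7)/(5(n+1) + 7)] · 4·25/8 → 25/2.
The series converges when 25/2 · |x| < 1, giving R = 2/25.
Endpoint x = 2/25: an alternating series whose terms decrease to 0 in absolute value, so it converges by the Leibniz criterion.
At x = -2/25: the terms behave like c/n; limit comparison with the harmonic series gives divergence.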